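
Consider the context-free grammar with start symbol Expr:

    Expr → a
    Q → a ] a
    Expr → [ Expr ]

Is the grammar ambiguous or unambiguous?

(Q is unreachable from Expr, so its rules don't affect L(Expr).) L(Expr) is { openⁿ atom closeⁿ : n ≥ 0 }. The bracket depth fixes n, and the derivation is forced at every step.

Unambiguous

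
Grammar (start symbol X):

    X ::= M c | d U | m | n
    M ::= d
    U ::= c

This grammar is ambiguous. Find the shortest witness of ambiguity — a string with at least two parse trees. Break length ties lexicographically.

d c

length 1: no string has ≥2 trees
length 2: d c has 2 parse trees

Two derivations of d c:
  X ⇒ M c ⇒ d c
  X ⇒ d U ⇒ d c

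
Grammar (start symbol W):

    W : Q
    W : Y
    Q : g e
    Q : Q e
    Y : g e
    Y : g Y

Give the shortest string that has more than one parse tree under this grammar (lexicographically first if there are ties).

length 2: g e has 2 parse trees

Two derivations of g e:
  W ⇒ Q ⇒ g e
  W ⇒ Y ⇒ g e

g e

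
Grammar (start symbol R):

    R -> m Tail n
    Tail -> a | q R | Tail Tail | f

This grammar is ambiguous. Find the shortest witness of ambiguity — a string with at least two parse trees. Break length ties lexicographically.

m a a a n

length 3: no string has ≥2 trees
length 4: no string has ≥2 trees
length 5: m a a a n has 2 parse trees

Two derivations of m a a a n:
  R ⇒ m Tail n ⇒ m Tail Tail n ⇒ m a Tail n ⇒ m a Tail Tail n ⇒ m a a Tail n ⇒ m a a a n
  R ⇒ m Tail n ⇒ m Tail Tail n ⇒ m Tail Tail Tail n ⇒ m a Tail Tail n ⇒ m a a Tail n ⇒ m a a a n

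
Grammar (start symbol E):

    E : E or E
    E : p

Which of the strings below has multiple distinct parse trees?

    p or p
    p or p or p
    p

p or p or p

p or p: 1 tree
p or p or p: 2 trees
p: 1 tree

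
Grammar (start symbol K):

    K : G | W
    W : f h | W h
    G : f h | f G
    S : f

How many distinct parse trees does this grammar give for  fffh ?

1

Parse trees for fffh:
  [K [G f [G f [G f h]]]]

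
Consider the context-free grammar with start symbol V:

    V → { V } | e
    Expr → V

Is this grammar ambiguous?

(Expr is unreachable from V, so its rules don't affect L(V).) L(V) is { openⁿ atom closeⁿ : n ≥ 0 }. The bracket depth fixes n, and the derivation is forced at every step.

Unambiguous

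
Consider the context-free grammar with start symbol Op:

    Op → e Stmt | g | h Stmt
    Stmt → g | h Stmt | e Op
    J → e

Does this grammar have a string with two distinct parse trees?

Unambiguous

Only Op, Stmt are reachable from Op; ignoring the rest: Restricted to the reachable nonterminals, every rule has the form A → t or A → t B, and no two rules for the same A share a first terminal. The grammar encodes a DFA — one run per string.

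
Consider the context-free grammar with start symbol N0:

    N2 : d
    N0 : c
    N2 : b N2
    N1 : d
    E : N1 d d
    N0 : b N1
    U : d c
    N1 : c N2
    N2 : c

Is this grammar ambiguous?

Unambiguous

Only N0, N1, N2 are reachable from N0; ignoring the rest: Each reachable nonterminal has at most one production per leading terminal, and all productions are right-linear; the derivation is determined token-by-token.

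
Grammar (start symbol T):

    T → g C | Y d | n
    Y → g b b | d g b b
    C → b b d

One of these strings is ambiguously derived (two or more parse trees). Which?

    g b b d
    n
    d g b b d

g b b d: 2 trees
n: 1 tree
d g b b d: 1 tree

g b b d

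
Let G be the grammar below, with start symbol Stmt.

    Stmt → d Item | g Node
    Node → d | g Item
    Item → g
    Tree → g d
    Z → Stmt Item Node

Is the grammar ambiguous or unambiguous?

Only Stmt, Node, Item are reachable from Stmt; ignoring the rest: The reachable rules are right-linear with at most one rule per (nonterminal, next-terminal) pair. Each input token forces the next rule, so parsing is deterministic.

Unambiguous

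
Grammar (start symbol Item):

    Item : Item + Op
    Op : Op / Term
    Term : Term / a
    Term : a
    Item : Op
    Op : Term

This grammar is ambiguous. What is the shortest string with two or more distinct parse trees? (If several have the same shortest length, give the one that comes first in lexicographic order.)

length 1: no string has ≥2 trees
length 3: a / a has 2 parse trees

Two derivations of a / a:
  Item ⇒ Op ⇒ Op / Term ⇒ Term / Term ⇒ a / Term ⇒ a / a
  Item ⇒ Op ⇒ Term ⇒ Term / a ⇒ a / a

a / a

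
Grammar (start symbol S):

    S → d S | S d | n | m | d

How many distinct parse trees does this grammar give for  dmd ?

Parse trees for dmd:
  [S d [S [S m] d]]
  [S [S d [S m]] d]

2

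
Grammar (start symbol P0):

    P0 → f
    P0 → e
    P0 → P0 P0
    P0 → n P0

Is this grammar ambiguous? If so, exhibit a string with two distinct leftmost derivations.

Ambiguous

Witness: e e e

Derivation 1: P0 ⇒ P0 P0 ⇒ e P0 ⇒ e P0 P0 ⇒ e e P0 ⇒ e e e
Derivation 2: P0 ⇒ P0 P0 ⇒ P0 P0 P0 ⇒ e P0 P0 ⇒ e e P0 ⇒ e e e

Two distinct leftmost derivations for the same string.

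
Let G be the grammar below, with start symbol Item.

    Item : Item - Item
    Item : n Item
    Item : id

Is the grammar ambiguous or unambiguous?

Witness: n id - id

Derivation 1: Item ⇒ Item - Item ⇒ n Item - Item ⇒ n id - Item ⇒ n id - id
Derivation 2: Item ⇒ n Item ⇒ n Item - Item ⇒ n id - Item ⇒ n id - id

Two distinct leftmost derivations for the same string.

Ambiguous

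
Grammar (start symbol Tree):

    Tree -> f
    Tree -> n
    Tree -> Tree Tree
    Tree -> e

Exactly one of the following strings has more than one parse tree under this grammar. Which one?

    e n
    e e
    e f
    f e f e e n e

f e f e e n e

e n: 1 tree
e e: 1 tree
e f: 1 tree
f e f e e n e: 132 trees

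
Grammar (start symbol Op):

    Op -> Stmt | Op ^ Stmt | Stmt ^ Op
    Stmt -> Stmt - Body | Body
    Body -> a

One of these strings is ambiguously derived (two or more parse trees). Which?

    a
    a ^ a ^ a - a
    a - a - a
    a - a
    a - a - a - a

a ^ a ^ a - a

a: 1 tree
a ^ a ^ a - a: 4 trees
a - a - a: 1 tree
a - a: 1 tree
a - a - a - a: 1 tree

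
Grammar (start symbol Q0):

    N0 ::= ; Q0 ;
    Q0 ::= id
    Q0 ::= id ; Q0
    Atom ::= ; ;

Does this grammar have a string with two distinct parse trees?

Unambiguous

Only Q0 is reachable from Q0; ignoring the rest: Right-recursive list with a separator: after each atom, whether the separator follows determines the rule. One parse per string.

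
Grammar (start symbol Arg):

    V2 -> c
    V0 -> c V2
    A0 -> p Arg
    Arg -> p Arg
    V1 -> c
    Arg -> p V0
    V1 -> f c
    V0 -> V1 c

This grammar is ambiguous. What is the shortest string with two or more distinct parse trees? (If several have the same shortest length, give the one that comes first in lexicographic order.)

length 3: p c c has 2 parse trees

Two derivations of p c c:
  Arg ⇒ p V0 ⇒ p c V2 ⇒ p c c
  Arg ⇒ p V0 ⇒ p V1 c ⇒ p c c

p c c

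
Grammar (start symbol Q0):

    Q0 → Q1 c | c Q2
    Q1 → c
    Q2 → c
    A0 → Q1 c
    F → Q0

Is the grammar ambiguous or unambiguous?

Ambiguous

Witness: c c

Derivation 1: Q0 ⇒ Q1 c ⇒ c c
Derivation 2: Q0 ⇒ c Q2 ⇒ c c

Two distinct leftmost derivations for the same string.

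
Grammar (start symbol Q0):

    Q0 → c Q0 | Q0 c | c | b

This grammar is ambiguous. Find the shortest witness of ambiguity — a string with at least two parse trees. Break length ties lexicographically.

length 1: no string has ≥2 trees
length 2: c c has 2 parse trees

Two derivations of c c:
  Q0 ⇒ c Q0 ⇒ c c
  Q0 ⇒ Q0 c ⇒ c c

c c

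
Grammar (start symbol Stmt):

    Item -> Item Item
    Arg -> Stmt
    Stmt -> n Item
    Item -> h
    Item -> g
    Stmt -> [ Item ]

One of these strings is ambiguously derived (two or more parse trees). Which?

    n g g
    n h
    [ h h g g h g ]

n g g: 1 tree
n h: 1 tree
[ h h g g h g ]: 42 trees

[ h h g g h g ]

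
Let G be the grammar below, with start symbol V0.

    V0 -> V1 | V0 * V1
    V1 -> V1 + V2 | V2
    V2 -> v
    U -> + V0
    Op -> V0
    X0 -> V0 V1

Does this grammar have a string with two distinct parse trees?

Unambiguous

(U, Op, X0 are unreachable from V0, so their rules don't affect L(V0).) The grammar is stratified — V0 handles '*' (left-recursive), V1 handles '+', V2 atoms. Each operator has a fixed associativity and precedence level, so every string has one parse.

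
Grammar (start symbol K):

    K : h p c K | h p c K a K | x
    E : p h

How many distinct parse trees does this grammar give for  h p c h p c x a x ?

Parse trees for h p c h p c x a x:
  [K h p c [K h p c [K x] a [K x]]]
  [K h p c [K h p c [K x]] a [K x]]

2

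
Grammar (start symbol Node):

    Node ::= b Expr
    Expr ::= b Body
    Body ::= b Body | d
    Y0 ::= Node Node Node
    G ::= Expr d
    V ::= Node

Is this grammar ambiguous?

Unambiguous

(Y0, G, V are unreachable from Node, so their rules don't affect L(Node).) Each reachable nonterminal has at most one production per leading terminal, and all productions are right-linear; the derivation is determined token-by-token.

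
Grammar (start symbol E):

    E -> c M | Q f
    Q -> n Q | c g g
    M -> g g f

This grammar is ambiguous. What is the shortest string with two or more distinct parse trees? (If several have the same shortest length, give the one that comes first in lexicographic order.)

c g g f

length 4: c g g f has 2 parse trees

Two derivations of c g g f:
  E ⇒ c M ⇒ c g g f
  E ⇒ Q f ⇒ c g g f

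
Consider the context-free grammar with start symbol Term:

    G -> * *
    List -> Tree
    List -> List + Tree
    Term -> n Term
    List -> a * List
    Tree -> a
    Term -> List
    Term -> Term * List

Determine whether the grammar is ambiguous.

Ambiguous

Witness: a * a

Derivation 1: Term ⇒ List ⇒ a * List ⇒ a * Tree ⇒ a * a
Derivation 2: Term ⇒ Term * List ⇒ List * List ⇒ Tree * List ⇒ a * List ⇒ a * Tree ⇒ a * a

Two distinct leftmost derivations for the same string.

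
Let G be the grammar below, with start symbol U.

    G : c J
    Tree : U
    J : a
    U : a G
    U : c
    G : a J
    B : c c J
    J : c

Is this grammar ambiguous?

Unambiguous

Only U, G, J are reachable from U; ignoring the rest: Each reachable nonterminal has at most one production per leading terminal, and all productions are right-linear; the derivation is determined token-by-token.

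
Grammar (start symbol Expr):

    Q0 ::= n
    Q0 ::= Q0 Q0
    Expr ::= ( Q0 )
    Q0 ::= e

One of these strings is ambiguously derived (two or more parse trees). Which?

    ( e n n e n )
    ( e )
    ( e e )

( e n n e n )

( e n n e n ): 14 trees
( e ): 1 tree
( e e ): 1 tree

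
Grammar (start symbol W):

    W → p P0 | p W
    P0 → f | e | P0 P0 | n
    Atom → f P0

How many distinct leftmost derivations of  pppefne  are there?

5

Parse trees for pppefne:
  [W p [W p [W p [P0 [P0 e] [P0 [P0 f] [P0 [P0 n] [P0 e]]]]]]]
  [W p [W p [W p [P0 [P0 e] [P0 [P0 [P0 f] [P0 n]] [P0 e]]]]]]
  [W p [W p [W p [P0 [P0 [P0 e] [P0 f]] [P0 [P0 n] [P0 e]]]]]]
  [W p [W p [W p [P0 [P0 [P0 e] [P0 [P0 f] [P0 n]]] [P0 e]]]]]
  [W p [W p [W p [P0 [P0 [P0 [P0 e] [P0 f]] [P0 n]] [P0 e]]]]]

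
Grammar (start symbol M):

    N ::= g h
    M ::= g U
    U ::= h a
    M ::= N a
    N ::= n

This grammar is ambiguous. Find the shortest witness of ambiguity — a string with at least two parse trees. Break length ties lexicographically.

g h a

length 2: no string has ≥2 trees
length 3: g h a has 2 parse trees

Two derivations of g h a:
  M ⇒ g U ⇒ g h a
  M ⇒ N a ⇒ g h a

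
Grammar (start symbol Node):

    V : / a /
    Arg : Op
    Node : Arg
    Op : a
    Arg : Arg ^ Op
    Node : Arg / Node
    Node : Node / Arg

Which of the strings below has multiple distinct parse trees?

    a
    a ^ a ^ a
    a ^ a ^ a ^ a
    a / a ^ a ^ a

a / a ^ a ^ a

a: 1 tree
a ^ a ^ a: 1 tree
a ^ a ^ a ^ a: 1 tree
a / a ^ a ^ a: 2 trees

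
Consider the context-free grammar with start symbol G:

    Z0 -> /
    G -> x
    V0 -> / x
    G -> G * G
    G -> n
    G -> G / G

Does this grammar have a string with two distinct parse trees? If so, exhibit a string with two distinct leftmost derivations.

Witness: n * n * n

Derivation 1: G ⇒ G * G ⇒ G * G * G ⇒ n * G * G ⇒ n * n * G ⇒ n * n * n
Derivation 2: G ⇒ G * G ⇒ n * G ⇒ n * G * G ⇒ n * n * G ⇒ n * n * n

Two distinct leftmost derivations for the same string.

Ambiguous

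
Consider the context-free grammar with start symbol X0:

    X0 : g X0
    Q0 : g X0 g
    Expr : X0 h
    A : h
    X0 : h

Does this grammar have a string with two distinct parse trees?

Unambiguous

(Expr, Q0, A are unreachable from X0, so their rules don't affect L(X0).) Restricted to the reachable nonterminals, every rule has the form A → t or A → t B, and no two rules for the same A share a first terminal. The grammar encodes a DFA — one run per string.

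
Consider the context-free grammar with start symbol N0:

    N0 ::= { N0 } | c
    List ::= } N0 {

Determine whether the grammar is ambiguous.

Only N0 is reachable from N0; ignoring the rest: L(N0) is { openⁿ atom closeⁿ : n ≥ 0 }. The bracket depth fixes n, and the derivation is forced at every step.

Unambiguous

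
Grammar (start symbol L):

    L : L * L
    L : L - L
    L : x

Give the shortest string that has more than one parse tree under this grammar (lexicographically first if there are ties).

x * x * x

length 1: no string has ≥2 trees
length 3: no string has ≥2 trees
length 5: x * x * x has 2 parse trees

Two derivations of x * x * x:
  L ⇒ L * L ⇒ L * L * L ⇒ x * L * L ⇒ x * x * L ⇒ x * x * x
  L ⇒ L * L ⇒ x * L ⇒ x * L * L ⇒ x * x * L ⇒ x * x * x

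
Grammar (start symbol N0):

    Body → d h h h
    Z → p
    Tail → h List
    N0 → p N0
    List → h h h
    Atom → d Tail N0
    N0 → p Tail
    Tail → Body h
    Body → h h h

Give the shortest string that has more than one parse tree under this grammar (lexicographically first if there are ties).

length 5: p h h h h has 2 parse trees

Two derivations of p h h h h:
  N0 ⇒ p Tail ⇒ p h List ⇒ p h h h h
  N0 ⇒ p Tail ⇒ p Body h ⇒ p h h h h

p h h h h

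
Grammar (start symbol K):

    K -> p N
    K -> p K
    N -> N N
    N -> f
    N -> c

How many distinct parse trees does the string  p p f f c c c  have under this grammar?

14

Parse trees for p p f f c c c (showing first 6 of 14):
  [K p [K p [N [N f] [N [N f] [N [N c] [N [N c] [N c]]]]]]]
  [K p [K p [N [N f] [N [N f] [N [N [N c] [N c]] [N c]]]]]]
  [K p [K p [N [N f] [N [N [N f] [N c]] [N [N c] [N c]]]]]]
  [K p [K p [N [N f] [N [N [N f] [N [N c] [N c]]] [N c]]]]]
  [K p [K p [N [N f] [N [N [N [N f] [N c]] [N c]] [N c]]]]]
  [K p [K p [N [N [N f] [N f]] [N [N c] [N [N c] [N c]]]]]]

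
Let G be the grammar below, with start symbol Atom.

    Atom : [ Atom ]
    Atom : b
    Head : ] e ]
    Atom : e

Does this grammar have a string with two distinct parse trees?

Unambiguous

Only Atom is reachable from Atom; ignoring the rest: Each string is a nest of matched brackets around a single atom. An opening bracket forces the recursive rule; an atom forces the base rule.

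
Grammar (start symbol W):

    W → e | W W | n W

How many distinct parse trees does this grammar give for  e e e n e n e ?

19

Parse trees for e e e n e n e (showing first 6 of 19):
  [W [W e] [W [W e] [W [W e] [W [W n [W e]] [W n [W e]]]]]]
  [W [W e] [W [W e] [W [W e] [W n [W [W e] [W n [W e]]]]]]]
  [W [W e] [W [W e] [W [W [W e] [W n [W e]]] [W n [W e]]]]]
  [W [W e] [W [W [W e] [W e]] [W [W n [W e]] [W n [W e]]]]]
  [W [W e] [W [W [W e] [W e]] [W n [W [W e] [W n [W e]]]]]]
  [W [W e] [W [W [W e] [W [W e] [W n [W e]]]] [W n [W e]]]]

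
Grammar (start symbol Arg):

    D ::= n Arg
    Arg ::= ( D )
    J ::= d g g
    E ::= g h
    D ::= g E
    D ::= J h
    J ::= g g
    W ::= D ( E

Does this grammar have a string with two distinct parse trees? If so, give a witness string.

Witness: ( g g h )

Derivation 1: Arg ⇒ ( D ) ⇒ ( g E ) ⇒ ( g g h )
Derivation 2: Arg ⇒ ( D ) ⇒ ( J h ) ⇒ ( g g h )

Two distinct leftmost derivations for the same string.

Ambiguous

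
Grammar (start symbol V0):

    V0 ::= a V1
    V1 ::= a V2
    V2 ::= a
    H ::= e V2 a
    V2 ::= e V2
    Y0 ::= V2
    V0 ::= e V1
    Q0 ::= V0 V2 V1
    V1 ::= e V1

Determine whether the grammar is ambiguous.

Unambiguous

(Q0, H, Y0 are unreachable from V0, so their rules don't affect L(V0).) Each reachable nonterminal has at most one production per leading terminal, and all productions are right-linear; the derivation is determined token-by-token.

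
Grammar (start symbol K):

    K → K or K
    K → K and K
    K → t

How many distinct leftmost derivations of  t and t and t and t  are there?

5

Parse trees for t and t and t and t:
  [K [K t] and [K [K t] and [K [K t] and [K t]]]]
  [K [K t] and [K [K [K t] and [K t]] and [K t]]]
  [K [K [K t] and [K t]] and [K [K t] and [K t]]]
  [K [K [K t] and [K [K t] and [K t]]] and [K t]]
  [K [K [K [K t] and [K t]] and [K t]] and [K t]]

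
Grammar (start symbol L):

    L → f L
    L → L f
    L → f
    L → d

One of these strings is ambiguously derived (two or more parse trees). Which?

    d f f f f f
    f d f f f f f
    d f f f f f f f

f d f f f f f

d f f f f f: 1 tree
f d f f f f f: 6 trees
d f f f f f f f: 1 tree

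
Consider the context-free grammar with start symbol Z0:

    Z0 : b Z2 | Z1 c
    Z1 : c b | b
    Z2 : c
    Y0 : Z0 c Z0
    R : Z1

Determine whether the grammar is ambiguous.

Ambiguous

Witness: b c

Derivation 1: Z0 ⇒ b Z2 ⇒ b c
Derivation 2: Z0 ⇒ Z1 c ⇒ b c

Two distinct leftmost derivations for the same string.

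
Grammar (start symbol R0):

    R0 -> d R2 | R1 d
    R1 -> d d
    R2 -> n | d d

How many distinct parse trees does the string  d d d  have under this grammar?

Parse trees for d d d:
  [R0 d [R2 d d]]
  [R0 [R1 d d] d]

2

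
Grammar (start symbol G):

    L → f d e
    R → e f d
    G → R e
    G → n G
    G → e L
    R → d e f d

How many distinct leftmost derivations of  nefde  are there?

2

Parse trees for nefde:
  [G n [G [R e f d] e]]
  [G n [G e [L f d e]]]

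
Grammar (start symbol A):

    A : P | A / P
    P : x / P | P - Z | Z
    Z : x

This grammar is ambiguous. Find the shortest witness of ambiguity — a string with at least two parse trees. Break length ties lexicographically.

x / x

length 1: no string has ≥2 trees
length 3: x / x has 2 parse trees

Two derivations of x / x:
  A ⇒ P ⇒ x / P ⇒ x / Z ⇒ x / x
  A ⇒ A / P ⇒ P / P ⇒ Z / P ⇒ x / P ⇒ x / Z ⇒ x / x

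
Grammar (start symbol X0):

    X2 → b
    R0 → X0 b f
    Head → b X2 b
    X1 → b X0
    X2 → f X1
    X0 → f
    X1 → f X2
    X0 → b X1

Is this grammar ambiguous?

Unambiguous

Only X0, X1, X2 are reachable from X0; ignoring the rest: Each reachable nonterminal has at most one production per leading terminal, and all productions are right-linear; the derivation is determined token-by-token.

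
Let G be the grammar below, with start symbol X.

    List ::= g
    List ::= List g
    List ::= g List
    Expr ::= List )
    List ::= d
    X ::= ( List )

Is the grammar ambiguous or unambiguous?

Witness: ( g g )

Derivation 1: X ⇒ ( List ) ⇒ ( List g ) ⇒ ( g g )
Derivation 2: X ⇒ ( List ) ⇒ ( g List ) ⇒ ( g g )

Two distinct leftmost derivations for the same string.

Ambiguous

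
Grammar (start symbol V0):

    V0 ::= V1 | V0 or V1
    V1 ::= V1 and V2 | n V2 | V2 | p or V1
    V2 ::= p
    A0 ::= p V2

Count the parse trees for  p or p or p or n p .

Parse trees for p or p or p or n p:
  [V0 [V1 p or [V1 p or [V1 p or [V1 n [V2 p]]]]]]
  [V0 [V0 [V1 [V2 p]]] or [V1 p or [V1 p or [V1 n [V2 p]]]]]
  [V0 [V0 [V1 p or [V1 [V2 p]]]] or [V1 p or [V1 n [V2 p]]]]
  [V0 [V0 [V0 [V1 [V2 p]]] or [V1 [V2 p]]] or [V1 p or [V1 n [V2 p]]]]
  [V0 [V0 [V1 p or [V1 p or [V1 [V2 p]]]]] or [V1 n [V2 p]]]
  [V0 [V0 [V0 [V1 [V2 p]]] or [V1 p or [V1 [V2 p]]]] or [V1 n [V2 p]]]
  [V0 [V0 [V0 [V1 p or [V1 [V2 p]]]] or [V1 [V2 p]]] or [V1 n [V2 p]]]
  [V0 [V0 [V0 [V0 [V1 [V2 p]]] or [V1 [V2 p]]] or [V1 [V2 p]]] or [V1 n [V2 p]]]

8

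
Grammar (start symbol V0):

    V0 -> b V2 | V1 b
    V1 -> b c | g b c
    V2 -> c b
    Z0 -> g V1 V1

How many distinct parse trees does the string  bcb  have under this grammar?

Parse trees for bcb:
  [V0 b [V2 c b]]
  [V0 [V1 b c] b]

2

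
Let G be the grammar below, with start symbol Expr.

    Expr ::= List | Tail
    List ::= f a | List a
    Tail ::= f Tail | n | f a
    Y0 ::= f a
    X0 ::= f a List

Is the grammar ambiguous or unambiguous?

Ambiguous

Witness: f a

Derivation 1: Expr ⇒ List ⇒ f a
Derivation 2: Expr ⇒ Tail ⇒ f a

Two distinct leftmost derivations for the same string.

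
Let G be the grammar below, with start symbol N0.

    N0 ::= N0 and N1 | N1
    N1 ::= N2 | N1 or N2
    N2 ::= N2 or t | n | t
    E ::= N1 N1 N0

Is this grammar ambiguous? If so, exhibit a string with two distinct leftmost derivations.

Witness: n or t

Derivation 1: N0 ⇒ N1 ⇒ N2 ⇒ N2 or t ⇒ n or t
Derivation 2: N0 ⇒ N1 ⇒ N1 or N2 ⇒ N2 or N2 ⇒ n or N2 ⇒ n or t

Two distinct leftmost derivations for the same string.

Ambiguous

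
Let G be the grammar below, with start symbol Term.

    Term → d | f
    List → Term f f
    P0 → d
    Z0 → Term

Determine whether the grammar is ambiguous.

Only Term is reachable from Term; ignoring the rest: Each reachable nonterminal has at most one production per leading terminal, and all productions are right-linear; the derivation is determined token-by-token.

Unambiguous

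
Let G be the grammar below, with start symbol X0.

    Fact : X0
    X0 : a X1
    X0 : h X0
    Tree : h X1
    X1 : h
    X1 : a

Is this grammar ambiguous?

Unambiguous

(Fact, Tree are unreachable from X0, so their rules don't affect L(X0).) Restricted to the reachable nonterminals, every rule has the form A → t or A → t B, and no two rules for the same A share a first terminal. The grammar encodes a DFA — one run per string.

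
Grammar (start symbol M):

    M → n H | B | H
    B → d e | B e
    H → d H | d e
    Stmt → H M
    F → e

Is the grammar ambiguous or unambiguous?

Witness: d e

Derivation 1: M ⇒ B ⇒ d e
Derivation 2: M ⇒ H ⇒ d e

Two distinct leftmost derivations for the same string.

Ambiguous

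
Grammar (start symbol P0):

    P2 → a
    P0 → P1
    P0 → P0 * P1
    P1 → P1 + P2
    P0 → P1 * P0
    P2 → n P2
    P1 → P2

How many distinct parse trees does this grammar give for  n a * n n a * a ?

4

Parse trees for n a * n n a * a:
  [P0 [P0 [P0 [P1 [P2 n [P2 a]]]] * [P1 [P2 n [P2 n [P2 a]]]]] * [P1 [P2 a]]]
  [P0 [P0 [P1 [P2 n [P2 a]]] * [P0 [P1 [P2 n [P2 n [P2 a]]]]]] * [P1 [P2 a]]]
  [P0 [P1 [P2 n [P2 a]]] * [P0 [P0 [P1 [P2 n [P2 n [P2 a]]]]] * [P1 [P2 a]]]]
  [P0 [P1 [P2 n [P2 a]]] * [P0 [P1 [P2 n [P2 n [P2 a]]]] * [P0 [P1 [P2 a]]]]]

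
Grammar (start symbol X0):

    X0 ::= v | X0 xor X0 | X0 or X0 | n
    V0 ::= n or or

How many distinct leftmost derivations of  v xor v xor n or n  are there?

5

Parse trees for v xor v xor n or n:
  [X0 [X0 v] xor [X0 [X0 v] xor [X0 [X0 n] or [X0 n]]]]
  [X0 [X0 v] xor [X0 [X0 [X0 v] xor [X0 n]] or [X0 n]]]
  [X0 [X0 [X0 v] xor [X0 v]] xor [X0 [X0 n] or [X0 n]]]
  [X0 [X0 [X0 v] xor [X0 [X0 v] xor [X0 n]]] or [X0 n]]
  [X0 [X0 [X0 [X0 v] xor [X0 v]] xor [X0 n]] or [X0 n]]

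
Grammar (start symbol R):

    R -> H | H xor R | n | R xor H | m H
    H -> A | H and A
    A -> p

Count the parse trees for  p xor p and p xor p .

4

Parse trees for p xor p and p xor p:
  [R [H [A p]] xor [R [H [H [A p]] and [A p]] xor [R [H [A p]]]]]
  [R [H [A p]] xor [R [R [H [H [A p]] and [A p]]] xor [H [A p]]]]
  [R [R [H [A p]] xor [R [H [H [A p]] and [A p]]]] xor [H [A p]]]
  [R [R [R [H [A p]]] xor [H [H [A p]] and [A p]]] xor [H [A p]]]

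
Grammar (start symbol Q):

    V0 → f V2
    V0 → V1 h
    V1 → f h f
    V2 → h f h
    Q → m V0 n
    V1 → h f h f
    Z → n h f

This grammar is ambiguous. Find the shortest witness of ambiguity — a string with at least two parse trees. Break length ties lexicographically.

length 6: m f h f h n has 2 parse trees

Two derivations of m f h f h n:
  Q ⇒ m V0 n ⇒ m f V2 n ⇒ m f h f h n
  Q ⇒ m V0 n ⇒ m V1 h n ⇒ m f h f h n

m f h f h n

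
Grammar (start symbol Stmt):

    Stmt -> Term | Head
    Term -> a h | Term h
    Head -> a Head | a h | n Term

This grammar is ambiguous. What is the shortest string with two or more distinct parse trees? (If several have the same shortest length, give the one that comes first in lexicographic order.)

a h

length 2: a h has 2 parse trees

Two derivations of a h:
  Stmt ⇒ Term ⇒ a h
  Stmt ⇒ Head ⇒ a h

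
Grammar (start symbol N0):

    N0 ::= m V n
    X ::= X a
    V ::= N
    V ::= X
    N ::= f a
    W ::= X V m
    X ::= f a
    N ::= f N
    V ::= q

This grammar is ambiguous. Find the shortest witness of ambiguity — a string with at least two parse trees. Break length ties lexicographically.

length 3: no string has ≥2 trees
length 4: m f a n has 2 parse trees

Two derivations of m f a n:
  N0 ⇒ m V n ⇒ m N n ⇒ m f a n
  N0 ⇒ m V n ⇒ m X n ⇒ m f a n

m f a n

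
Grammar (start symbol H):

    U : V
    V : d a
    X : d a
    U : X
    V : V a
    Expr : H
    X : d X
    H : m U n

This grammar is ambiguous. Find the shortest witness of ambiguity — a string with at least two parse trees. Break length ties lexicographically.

m d a n

length 4: m d a n has 2 parse trees

Two derivations of m d a n:
  H ⇒ m U n ⇒ m V n ⇒ m d a n
  H ⇒ m U n ⇒ m X n ⇒ m d a n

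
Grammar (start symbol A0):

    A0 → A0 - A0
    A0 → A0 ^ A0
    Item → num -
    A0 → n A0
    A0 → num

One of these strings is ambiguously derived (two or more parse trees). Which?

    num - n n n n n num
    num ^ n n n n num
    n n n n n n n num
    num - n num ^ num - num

num - n n n n n num: 1 tree
num ^ n n n n num: 1 tree
n n n n n n n num: 1 tree
num - n num ^ num - num: 9 trees

num - n num ^ num - num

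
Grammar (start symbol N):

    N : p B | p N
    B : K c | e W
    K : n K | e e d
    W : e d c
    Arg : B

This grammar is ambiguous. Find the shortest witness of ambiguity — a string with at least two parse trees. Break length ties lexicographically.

p e e d c

length 5: p e e d c has 2 parse trees

Two derivations of p e e d c:
  N ⇒ p B ⇒ p K c ⇒ p e e d c
  N ⇒ p B ⇒ p e W ⇒ p e e d c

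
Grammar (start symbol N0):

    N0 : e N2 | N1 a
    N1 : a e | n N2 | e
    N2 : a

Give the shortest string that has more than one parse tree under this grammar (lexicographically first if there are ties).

e a

length 2: e a has 2 parse trees

Two derivations of e a:
  N0 ⇒ e N2 ⇒ e a
  N0 ⇒ N1 a ⇒ e a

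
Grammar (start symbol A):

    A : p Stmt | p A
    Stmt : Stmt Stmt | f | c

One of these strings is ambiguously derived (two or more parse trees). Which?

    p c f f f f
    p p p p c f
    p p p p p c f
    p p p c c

p c f f f f: 14 trees
p p p p c f: 1 tree
p p p p p c f: 1 tree
p p p c c: 1 tree

p c f f f f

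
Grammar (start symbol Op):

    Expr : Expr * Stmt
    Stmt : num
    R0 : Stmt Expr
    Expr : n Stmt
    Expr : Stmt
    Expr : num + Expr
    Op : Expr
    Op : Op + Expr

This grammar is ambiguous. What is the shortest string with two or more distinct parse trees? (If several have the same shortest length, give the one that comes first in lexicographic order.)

num + num

length 1: no string has ≥2 trees
length 2: no string has ≥2 trees
length 3: num + num has 2 parse trees

Two derivations of num + num:
  Op ⇒ Expr ⇒ num + Expr ⇒ num + Stmt ⇒ num + num
  Op ⇒ Op + Expr ⇒ Expr + Expr ⇒ Stmt + Expr ⇒ num + Expr ⇒ num + Stmt ⇒ num + num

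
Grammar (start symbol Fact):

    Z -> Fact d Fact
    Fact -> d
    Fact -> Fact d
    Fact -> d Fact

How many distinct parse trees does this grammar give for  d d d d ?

Parse trees for d d d d:
  [Fact [Fact [Fact [Fact d] d] d] d]
  [Fact [Fact [Fact d [Fact d]] d] d]
  [Fact [Fact d [Fact [Fact d] d]] d]
  [Fact [Fact d [Fact d [Fact d]]] d]
  [Fact d [Fact [Fact [Fact d] d] d]]
  [Fact d [Fact [Fact d [Fact d]] d]]
  [Fact d [Fact d [Fact [Fact d] d]]]
  [Fact d [Fact d [Fact d [Fact d]]]]

8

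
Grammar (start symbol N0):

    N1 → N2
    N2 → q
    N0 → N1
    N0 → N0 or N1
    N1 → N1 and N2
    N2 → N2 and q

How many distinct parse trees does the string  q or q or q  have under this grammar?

1

Parse trees for q or q or q:
  [N0 [N0 [N0 [N1 [N2 q]]] or [N1 [N2 q]]] or [N1 [N2 q]]]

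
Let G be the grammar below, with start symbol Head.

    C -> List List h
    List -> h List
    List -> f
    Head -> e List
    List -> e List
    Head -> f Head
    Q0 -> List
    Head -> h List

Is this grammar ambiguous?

Unambiguous

(C, Q0 are unreachable from Head, so their rules don't affect L(Head).) Restricted to the reachable nonterminals, every rule has the form A → t or A → t B, and no two rules for the same A share a first terminal. The grammar encodes a DFA — one run per string.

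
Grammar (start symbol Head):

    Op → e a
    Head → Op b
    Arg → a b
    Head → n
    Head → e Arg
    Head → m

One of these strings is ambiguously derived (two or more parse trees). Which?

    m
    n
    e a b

m: 1 tree
n: 1 tree
e a b: 2 trees

e a b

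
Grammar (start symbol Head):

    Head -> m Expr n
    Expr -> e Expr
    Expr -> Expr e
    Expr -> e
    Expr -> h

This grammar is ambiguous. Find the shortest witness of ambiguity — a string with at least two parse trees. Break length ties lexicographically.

length 3: no string has ≥2 trees
length 4: m e e n has 2 parse trees

Two derivations of m e e n:
  Head ⇒ m Expr n ⇒ m e Expr n ⇒ m e e n
  Head ⇒ m Expr n ⇒ m Expr e n ⇒ m e e n

m e e n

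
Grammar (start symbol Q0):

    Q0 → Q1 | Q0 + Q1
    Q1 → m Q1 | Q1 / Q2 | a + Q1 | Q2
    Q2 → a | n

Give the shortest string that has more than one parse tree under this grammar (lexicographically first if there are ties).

length 1: no string has ≥2 trees
length 2: no string has ≥2 trees
length 3: a + a has 2 parse trees

Two derivations of a + a:
  Q0 ⇒ Q1 ⇒ a + Q1 ⇒ a + Q2 ⇒ a + a
  Q0 ⇒ Q0 + Q1 ⇒ Q1 + Q1 ⇒ Q2 + Q1 ⇒ a + Q1 ⇒ a + Q2 ⇒ a + a

a + a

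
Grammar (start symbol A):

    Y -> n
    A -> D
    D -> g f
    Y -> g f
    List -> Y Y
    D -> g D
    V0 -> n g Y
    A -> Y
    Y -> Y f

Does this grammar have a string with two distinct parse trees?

Witness: g f

Derivation 1: A ⇒ D ⇒ g f
Derivation 2: A ⇒ Y ⇒ g f

Two distinct leftmost derivations for the same string.

Ambiguous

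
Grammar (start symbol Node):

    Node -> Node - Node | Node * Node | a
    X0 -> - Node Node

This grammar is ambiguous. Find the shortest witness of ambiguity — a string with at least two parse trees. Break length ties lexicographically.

length 1: no string has ≥2 trees
length 3: no string has ≥2 trees
length 5: a * a * a has 2 parse trees

Two derivations of a * a * a:
  Node ⇒ Node * Node ⇒ Node * Node * Node ⇒ a * Node * Node ⇒ a * a * Node ⇒ a * a * a
  Node ⇒ Node * Node ⇒ a * Node ⇒ a * Node * Node ⇒ a * a * Node ⇒ a * a * a

a * a * a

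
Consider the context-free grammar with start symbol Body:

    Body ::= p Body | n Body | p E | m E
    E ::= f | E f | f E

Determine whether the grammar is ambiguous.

Witness: m f f

Derivation 1: Body ⇒ m E ⇒ m E f ⇒ m f f
Derivation 2: Body ⇒ m E ⇒ m f E ⇒ m f f

Two distinct leftmost derivations for the same string.

Ambiguous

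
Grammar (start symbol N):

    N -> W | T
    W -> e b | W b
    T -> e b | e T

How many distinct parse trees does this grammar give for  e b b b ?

Parse trees for e b b b:
  [N [W [W [W e b] b] b]]

1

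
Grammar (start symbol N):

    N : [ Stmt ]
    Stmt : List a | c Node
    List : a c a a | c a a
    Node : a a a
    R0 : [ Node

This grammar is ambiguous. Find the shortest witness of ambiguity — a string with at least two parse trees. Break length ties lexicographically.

[ c a a a ]

length 6: [ c a a a ] has 2 parse trees

Two derivations of [ c a a a ]:
  N ⇒ [ Stmt ] ⇒ [ List a ] ⇒ [ c a a a ]
  N ⇒ [ Stmt ] ⇒ [ c Node ] ⇒ [ c a a a ]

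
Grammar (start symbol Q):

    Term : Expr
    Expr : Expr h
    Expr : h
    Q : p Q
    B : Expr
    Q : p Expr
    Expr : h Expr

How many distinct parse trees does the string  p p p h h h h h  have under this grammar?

Parse trees for p p p h h h h h (showing first 6 of 16):
  [Q p [Q p [Q p [Expr [Expr [Expr [Expr [Expr h] h] h] h] h]]]]
  [Q p [Q p [Q p [Expr [Expr [Expr [Expr h [Expr h]] h] h] h]]]]
  [Q p [Q p [Q p [Expr [Expr [Expr h [Expr [Expr h] h]] h] h]]]]
  [Q p [Q p [Q p [Expr [Expr [Expr h [Expr h [Expr h]]] h] h]]]]
  [Q p [Q p [Q p [Expr [Expr h [Expr [Expr [Expr h] h] h]] h]]]]
  [Q p [Q p [Q p [Expr [Expr h [Expr [Expr h [Expr h]] h]] h]]]]

16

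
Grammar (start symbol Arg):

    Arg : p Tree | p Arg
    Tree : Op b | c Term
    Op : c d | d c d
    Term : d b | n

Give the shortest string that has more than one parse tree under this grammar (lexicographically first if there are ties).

p c d b

length 3: no string has ≥2 trees
length 4: p c d b has 2 parse trees

Two derivations of p c d b:
  Arg ⇒ p Tree ⇒ p Op b ⇒ p c d b
  Arg ⇒ p Tree ⇒ p c Term ⇒ p c d b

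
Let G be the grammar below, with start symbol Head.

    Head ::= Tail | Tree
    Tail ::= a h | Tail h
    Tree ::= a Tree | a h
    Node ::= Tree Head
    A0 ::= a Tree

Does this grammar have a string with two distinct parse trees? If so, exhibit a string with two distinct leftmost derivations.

Witness: a h

Derivation 1: Head ⇒ Tail ⇒ a h
Derivation 2: Head ⇒ Tree ⇒ a h

Two distinct leftmost derivations for the same string.

Ambiguous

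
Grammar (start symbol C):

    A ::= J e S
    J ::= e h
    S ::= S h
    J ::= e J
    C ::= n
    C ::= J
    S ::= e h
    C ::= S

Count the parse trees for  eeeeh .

Parse trees for eeeeh:
  [C [J e [J e [J e [J e h]]]]]

1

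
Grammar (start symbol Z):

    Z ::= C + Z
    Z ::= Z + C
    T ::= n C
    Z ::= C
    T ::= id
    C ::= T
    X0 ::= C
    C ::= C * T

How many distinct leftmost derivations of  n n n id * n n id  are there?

Parse trees for n n n id * n n id:
  [Z [C [T n [C [T n [C [T n [C [C [T id]] * [T n [C [T n [C [T id]]]]]]]]]]]]]
  [Z [C [T n [C [T n [C [C [T n [C [T id]]]] * [T n [C [T n [C [T id]]]]]]]]]]]
  [Z [C [T n [C [C [T n [C [T n [C [T id]]]]]] * [T n [C [T n [C [T id]]]]]]]]]
  [Z [C [C [T n [C [T n [C [T n [C [T id]]]]]]]] * [T n [C [T n [C [T id]]]]]]]

4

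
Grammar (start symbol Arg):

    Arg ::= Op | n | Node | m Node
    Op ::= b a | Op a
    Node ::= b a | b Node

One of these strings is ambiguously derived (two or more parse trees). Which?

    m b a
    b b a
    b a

b a

m b a: 1 tree
b b a: 1 tree
b a: 2 trees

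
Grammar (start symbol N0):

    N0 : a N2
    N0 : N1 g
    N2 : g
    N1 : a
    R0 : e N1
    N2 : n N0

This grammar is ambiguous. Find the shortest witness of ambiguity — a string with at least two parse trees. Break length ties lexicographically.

length 2: a g has 2 parse trees

Two derivations of a g:
  N0 ⇒ a N2 ⇒ a g
  N0 ⇒ N1 g ⇒ a g

a g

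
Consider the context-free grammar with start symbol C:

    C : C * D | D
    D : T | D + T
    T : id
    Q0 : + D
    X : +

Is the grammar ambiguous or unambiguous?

Only C, D, T are reachable from C; ignoring the rest: The grammar is stratified — C handles '*' (left-recursive), D handles '+', T atoms. Each operator has a fixed associativity and precedence level, so every string has one parse.

Unambiguous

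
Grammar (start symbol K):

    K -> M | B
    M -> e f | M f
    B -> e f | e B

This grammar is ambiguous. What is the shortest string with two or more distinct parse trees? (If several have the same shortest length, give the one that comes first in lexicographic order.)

e f

length 2: e f has 2 parse trees

Two derivations of e f:
  K ⇒ M ⇒ e f
  K ⇒ B ⇒ e f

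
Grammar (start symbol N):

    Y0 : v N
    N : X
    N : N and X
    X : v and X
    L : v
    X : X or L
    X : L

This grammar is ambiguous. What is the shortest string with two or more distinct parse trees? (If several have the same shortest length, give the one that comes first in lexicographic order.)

length 1: no string has ≥2 trees
length 3: v and v has 2 parse trees

Two derivations of v and v:
  N ⇒ X ⇒ v and X ⇒ v and L ⇒ v and v
  N ⇒ N and X ⇒ X and X ⇒ L and X ⇒ v and X ⇒ v and L ⇒ v and v

v and v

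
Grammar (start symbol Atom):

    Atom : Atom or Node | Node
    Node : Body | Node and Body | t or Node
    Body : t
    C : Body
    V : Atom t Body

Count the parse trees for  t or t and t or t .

3

Parse trees for t or t and t or t:
  [Atom [Atom [Atom [Node [Body t]]] or [Node [Node [Body t]] and [Body t]]] or [Node [Body t]]]
  [Atom [Atom [Node [Node t or [Node [Body t]]] and [Body t]]] or [Node [Body t]]]
  [Atom [Atom [Node t or [Node [Node [Body t]] and [Body t]]]] or [Node [Body t]]]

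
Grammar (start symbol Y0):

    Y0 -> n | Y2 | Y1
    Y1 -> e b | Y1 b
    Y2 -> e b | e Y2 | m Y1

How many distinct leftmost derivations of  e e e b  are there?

Parse trees for e e e b:
  [Y0 [Y2 e [Y2 e [Y2 e b]]]]

1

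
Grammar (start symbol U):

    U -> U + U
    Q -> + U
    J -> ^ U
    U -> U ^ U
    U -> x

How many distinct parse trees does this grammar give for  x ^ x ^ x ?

2

Parse trees for x ^ x ^ x:
  [U [U x] ^ [U [U x] ^ [U x]]]
  [U [U [U x] ^ [U x]] ^ [U x]]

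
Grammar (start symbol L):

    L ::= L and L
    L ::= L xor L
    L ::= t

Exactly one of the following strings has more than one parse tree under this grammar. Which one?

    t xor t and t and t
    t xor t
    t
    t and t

t xor t and t and t

t xor t and t and t: 5 trees
t xor t: 1 tree
t: 1 tree
t and t: 1 tree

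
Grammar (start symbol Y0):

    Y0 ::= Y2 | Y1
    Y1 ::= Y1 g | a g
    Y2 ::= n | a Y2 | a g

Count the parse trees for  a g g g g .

Parse trees for a g g g g:
  [Y0 [Y1 [Y1 [Y1 [Y1 a g] g] g] g]]

1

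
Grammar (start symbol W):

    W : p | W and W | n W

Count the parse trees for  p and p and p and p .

Parse trees for p and p and p and p:
  [W [W p] and [W [W p] and [W [W p] and [W p]]]]
  [W [W p] and [W [W [W p] and [W p]] and [W p]]]
  [W [W [W p] and [W p]] and [W [W p] and [W p]]]
  [W [W [W p] and [W [W p] and [W p]]] and [W p]]
  [W [W [W [W p] and [W p]] and [W p]] and [W p]]

5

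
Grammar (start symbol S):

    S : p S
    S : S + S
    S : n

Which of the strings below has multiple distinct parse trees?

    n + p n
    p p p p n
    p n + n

n + p n: 1 tree
p p p p n: 1 tree
p n + n: 2 trees

p n + n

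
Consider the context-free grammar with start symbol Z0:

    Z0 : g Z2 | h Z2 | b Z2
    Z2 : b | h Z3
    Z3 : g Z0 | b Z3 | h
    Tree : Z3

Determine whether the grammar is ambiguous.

(Tree is unreachable from Z0, so its rules don't affect L(Z0).) The reachable rules are right-linear with at most one rule per (nonterminal, next-terminal) pair. Each input token forces the next rule, so parsing is deterministic.

Unambiguous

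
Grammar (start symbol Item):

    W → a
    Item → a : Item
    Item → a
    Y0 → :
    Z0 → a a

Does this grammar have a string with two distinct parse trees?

Only Item is reachable from Item; ignoring the rest: The reachable grammar is A → atom sep A | atom. Each atom is followed by either the separator (recurse) or end-of-string (stop) — no choice point.

Unambiguous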